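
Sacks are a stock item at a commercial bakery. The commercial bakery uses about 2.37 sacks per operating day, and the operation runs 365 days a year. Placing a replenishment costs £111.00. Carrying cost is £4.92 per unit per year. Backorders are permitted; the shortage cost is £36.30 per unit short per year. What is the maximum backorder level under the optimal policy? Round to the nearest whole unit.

Annual demand D = 2.37 × 365 = 865.05.
With planned backorders, Q* = √(2DS/H) · √((H+B)/B).
√(2DS/H) = √(2 × 865.05 × 111 / 4.92) = 197.567.
√((H+B)/B) = √((4.92+36.3)/36.3) = 1.0656.
Q* ≈ 210.531.
S* = Q* · H/(H+B) = 210.531 × 4.92/41.22 ≈ 25.129.

S* ≈ 25 sacks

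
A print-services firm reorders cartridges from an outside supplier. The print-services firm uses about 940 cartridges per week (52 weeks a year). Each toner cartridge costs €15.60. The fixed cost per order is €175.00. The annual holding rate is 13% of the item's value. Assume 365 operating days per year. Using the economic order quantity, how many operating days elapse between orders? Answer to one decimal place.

T ≈ 21.7 days

Annual demand D = 940 × 52 = 48,880.
Holding cost H = 0.13 × €15.60 = €2.0280 per unit per year.
The optimal lot size = √(2DS/H) = √(2 × 48,880 × 175 / 2.028) ≈ 2904.46.
Cycle time = Q*/D × 365 = 2904.46 / 48,880 × 365 ≈ 21.688 days.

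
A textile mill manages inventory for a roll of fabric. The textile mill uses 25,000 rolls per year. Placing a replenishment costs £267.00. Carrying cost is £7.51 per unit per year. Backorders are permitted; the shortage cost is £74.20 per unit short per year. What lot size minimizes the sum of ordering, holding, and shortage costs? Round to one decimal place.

With planned backorders, Q* = √(2DS/H) · √((H+B)/B).
√(2DS/H) = √(2 × 25,000 × 267 / 7.51) = 1333.278.
√((H+B)/B) = √((7.51+74.2)/74.2) = 1.0494.
Q* ≈ 1399.124.

Q* ≈ 1,399.1 rolls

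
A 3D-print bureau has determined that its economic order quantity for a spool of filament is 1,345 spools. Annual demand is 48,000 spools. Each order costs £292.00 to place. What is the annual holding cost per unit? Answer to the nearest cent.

H ≈ £15.50

Squaring Q* = √(2DS/H) gives Q*² = 2DS/H.
From Q* = √(2DS/H): H = 2DS / Q*² = 2 × 48,000 × 292 / 1,345² = 15.4956.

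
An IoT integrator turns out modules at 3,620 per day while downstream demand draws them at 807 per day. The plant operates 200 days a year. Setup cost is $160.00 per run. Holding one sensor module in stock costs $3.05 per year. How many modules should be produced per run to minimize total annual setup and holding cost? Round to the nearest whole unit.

Q* ≈ 4,668 modules

Annual demand D = 807 × 200 = 161,400.
Production build-up factor (1 − d/p) = 1 − 807/3,620 = 0.7771.
Q* = √(2DS / (H(1 − d/p))) = √(2 × 161,400 × 160 / (3.05 × 0.7771)).
= √(51,648,000 / 2.3701) ≈ 4668.166.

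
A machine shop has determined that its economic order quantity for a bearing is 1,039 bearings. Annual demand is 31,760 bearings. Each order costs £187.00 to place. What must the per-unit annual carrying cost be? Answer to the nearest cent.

Squaring Q* = √(2DS/H) gives Q*² = 2DS/H.
From Q* = √(2DS/H): H = 2DS / Q*² = 2 × 31,760 × 187 / 1,039² = 11.0033.

H ≈ £11.00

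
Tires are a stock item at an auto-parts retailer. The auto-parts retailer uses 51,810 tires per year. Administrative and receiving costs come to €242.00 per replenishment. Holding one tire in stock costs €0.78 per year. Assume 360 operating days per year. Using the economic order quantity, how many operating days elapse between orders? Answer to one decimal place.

The optimal lot size = √(2DS/H) = √(2 × 51,810 × 242 / 0.78) ≈ 5669.99.
Cycle time = Q*/D × 360 = 5669.99 / 51,810 × 360 ≈ 39.398 days.

T ≈ 39.4 days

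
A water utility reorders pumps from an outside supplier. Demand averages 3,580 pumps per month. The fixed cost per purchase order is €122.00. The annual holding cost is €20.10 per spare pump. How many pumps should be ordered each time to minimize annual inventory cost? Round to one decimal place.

Annual demand D = 3,580 × 12 = 42,960.
EOQ = √(2DS / H) = √(2 × 42,960 × 122 / 20.1).
= √(10,482,240 / 20.1) = √521,504.4776 ≈ 722.153.

Q* ≈ 722.2 pumps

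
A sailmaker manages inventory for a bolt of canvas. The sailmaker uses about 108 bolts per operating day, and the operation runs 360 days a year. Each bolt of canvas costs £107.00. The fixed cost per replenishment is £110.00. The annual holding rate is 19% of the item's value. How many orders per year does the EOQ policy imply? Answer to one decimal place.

N ≈ 59.9 orders per year

Annual demand D = 108 × 360 = 38,880.
Holding cost H = 0.19 × £107.00 = £20.3300 per unit per year.
EOQ = √(2DS/H) = √(2 × 38,880 × 110 / 20.33) ≈ 648.64.
Orders per year = D / Q* = 38,880 / 648.64 ≈ 59.941.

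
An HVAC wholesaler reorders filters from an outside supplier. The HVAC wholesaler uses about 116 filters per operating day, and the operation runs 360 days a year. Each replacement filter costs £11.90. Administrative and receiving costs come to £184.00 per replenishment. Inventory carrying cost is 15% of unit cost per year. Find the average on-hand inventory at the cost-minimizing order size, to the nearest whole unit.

Annual demand D = 116 × 360 = 41,760.
Holding cost H = 0.15 × £11.90 = £1.7850 per unit per year.
EOQ = √(2DS/H) = √(2 × 41,760 × 184 / 1.785) ≈ 2934.17.
Average inventory = Q*/2 ≈ 2934.17 / 2 = 1467.084.

Average inventory ≈ 1,467 filters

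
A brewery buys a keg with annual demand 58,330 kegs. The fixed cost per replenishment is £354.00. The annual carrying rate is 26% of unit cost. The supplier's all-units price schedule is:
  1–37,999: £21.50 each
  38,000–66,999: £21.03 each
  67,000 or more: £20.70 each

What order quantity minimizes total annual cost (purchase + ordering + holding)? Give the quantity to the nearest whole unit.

Q* ≈ 2,718 kegs

Holding cost per unit per year at price C is H = 0.26·C.
Candidates are each tier's EOQ (if it falls in that tier) and each price-break quantity.
EOQ at £21.50 = 2718.0 (feasible in tier 1): TC = 58,330×£21.50 + (58,330/2718.0)×354 + (2718.0/2)×0.26×£21.50 = £1,269,288.87.
EOQ at £21.03 = 2748.3 < 38000, so use break Q=38000: TC = 58,330×£21.03 + (58,330/38000.0)×354 + (38000.0/2)×0.26×£21.03 = £1,331,111.49.
EOQ at £20.70 = 2770.1 < 67000, so use break Q=67000: TC = 58,330×£20.70 + (58,330/67000.0)×354 + (67000.0/2)×0.26×£20.70 = £1,388,036.19.
Lowest total cost is £1,269,288.87 at Q = 2718.0.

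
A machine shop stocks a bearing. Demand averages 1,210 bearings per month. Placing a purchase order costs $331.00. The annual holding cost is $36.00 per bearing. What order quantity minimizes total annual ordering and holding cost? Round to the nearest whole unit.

Annual demand D = 1,210 × 12 = 14,520.
EOQ = √(2DS / H) = √(2 × 14,520 × 331 / 36).
= √(9,612,240 / 36) = √267,006.6667 ≈ 516.727.

Q* ≈ 517 bearings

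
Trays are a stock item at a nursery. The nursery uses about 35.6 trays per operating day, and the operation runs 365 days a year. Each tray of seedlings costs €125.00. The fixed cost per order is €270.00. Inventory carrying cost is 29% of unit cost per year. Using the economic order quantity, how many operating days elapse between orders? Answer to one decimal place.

Annual demand D = 35.6 × 365 = 12,994.
Holding cost H = 0.29 × €125.00 = €36.2500 per unit per year.
EOQ = √(2DS/H) = √(2 × 12,994 × 270 / 36.25) ≈ 439.96.
Cycle time = Q*/D × 365 = 439.96 / 12,994 × 365 ≈ 12.358 days.

T ≈ 12.4 days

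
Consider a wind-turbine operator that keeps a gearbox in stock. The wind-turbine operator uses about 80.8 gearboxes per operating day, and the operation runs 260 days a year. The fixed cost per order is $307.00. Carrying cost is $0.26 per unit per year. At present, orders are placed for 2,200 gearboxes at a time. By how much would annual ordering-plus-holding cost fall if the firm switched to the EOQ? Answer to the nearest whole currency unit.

Annual demand D = 80.8 × 260 = 21,008.
EOQ = √(2DS/H) = √(2 × 21,008 × 307 / 0.26) ≈ 7043.52.
Cost at Q* = (D/Q*)S + (Q*/2)H = √(2DSH) ≈ $1,831.32.
Cost at Q = 2,200: (21,008/2,200)×307 + (2,200/2)×0.26 = $2,931.57 + $286.00 = $3,217.57.
Excess = $3,217.57 − $1,831.32 = $1,386.26.

Extra cost ≈ $1,386 per year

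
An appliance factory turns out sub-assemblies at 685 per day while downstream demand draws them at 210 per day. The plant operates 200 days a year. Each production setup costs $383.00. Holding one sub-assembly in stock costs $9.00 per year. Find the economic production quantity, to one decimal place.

Q* ≈ 2,270.5 sub-assemblies

Annual demand D = 210 × 200 = 42,000.
Production build-up factor (1 − d/p) = 1 − 210/685 = 0.6934.
Q* = √(2DS / (H(1 − d/p))) = √(2 × 42,000 × 383 / (9 × 0.6934)).
= √(32,172,000 / 6.2409) ≈ 2270.473.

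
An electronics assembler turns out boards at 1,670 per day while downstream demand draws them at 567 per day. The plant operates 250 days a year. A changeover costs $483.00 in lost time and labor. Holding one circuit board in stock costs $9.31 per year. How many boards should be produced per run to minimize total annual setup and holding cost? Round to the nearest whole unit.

Annual demand D = 567 × 250 = 141,750.
Production build-up factor (1 − d/p) = 1 − 567/1,670 = 0.6605.
Q* = √(2DS / (H(1 − d/p))) = √(2 × 141,750 × 483 / (9.31 × 0.6605)).
= √(136,930,500 / 6.1491) ≈ 4718.954.

Q* ≈ 4,719 boards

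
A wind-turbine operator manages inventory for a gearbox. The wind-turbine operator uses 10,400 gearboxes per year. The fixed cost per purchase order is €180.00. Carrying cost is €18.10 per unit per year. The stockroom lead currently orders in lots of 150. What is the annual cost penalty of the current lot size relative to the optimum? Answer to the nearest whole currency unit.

EOQ = √(2DS/H) = √(2 × 10,400 × 180 / 18.1) ≈ 454.81.
Cost at Q* = (D/Q*)S + (Q*/2)H = √(2DSH) ≈ €8,232.03.
Cost at Q = 150: (10,400/150)×180 + (150/2)×18.1 = €12,480.00 + €1,357.50 = €13,837.50.
Excess = €13,837.50 − €8,232.03 = €5,605.47.

Extra cost ≈ €5,605 per year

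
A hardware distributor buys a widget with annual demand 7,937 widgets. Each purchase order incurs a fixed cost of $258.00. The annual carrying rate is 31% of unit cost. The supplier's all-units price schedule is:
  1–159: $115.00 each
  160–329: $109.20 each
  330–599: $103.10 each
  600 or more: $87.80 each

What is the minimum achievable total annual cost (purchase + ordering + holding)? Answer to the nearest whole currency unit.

TC* ≈ $708,447

Holding cost per unit per year at price C is H = 0.31·C.
Evaluate total cost at each tier's feasible EOQ or, if the EOQ is below the tier, at the tier's minimum quantity.
Tier 1 ($115.00): EOQ = 338.9 exceeds tier's upper bound 159, so this tier is dominated.
Tier 2 ($109.20): EOQ = 347.8 exceeds tier's upper bound 329, so this tier is dominated.
EOQ at $103.10 = 358.0 (feasible in tier 3): TC = 7,937×$103.10 + (7,937/358.0)×258 + (358.0/2)×0.31×$103.10 = $829,745.68.
EOQ at $87.80 = 387.9 < 600, so use break Q=600: TC = 7,937×$87.80 + (7,937/600.0)×258 + (600.0/2)×0.31×$87.80 = $708,446.91.
Lowest total cost among the candidates is at Q = 600.0.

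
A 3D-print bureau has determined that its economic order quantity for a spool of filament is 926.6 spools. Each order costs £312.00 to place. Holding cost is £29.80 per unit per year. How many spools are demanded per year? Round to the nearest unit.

Squaring Q* = √(2DS/H) gives Q*² = 2DS/H.
From Q* = √(2DS/H): D = Q*²H / (2S) = 926.6² × 29.8 / (2 × 312) = 41003.060.

D ≈ 41,003 spools per year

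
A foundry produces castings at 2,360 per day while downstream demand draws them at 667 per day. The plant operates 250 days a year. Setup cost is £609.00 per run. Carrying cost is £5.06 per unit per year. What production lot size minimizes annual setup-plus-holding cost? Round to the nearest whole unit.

Annual demand D = 667 × 250 = 166,750.
Production build-up factor (1 − d/p) = 1 − 667/2,360 = 0.7174.
Q* = √(2DS / (H(1 − d/p))) = √(2 × 166,750 × 609 / (5.06 × 0.7174)).
= √(203,101,500 / 3.6299) ≈ 7480.125.

Q* ≈ 7,480 castings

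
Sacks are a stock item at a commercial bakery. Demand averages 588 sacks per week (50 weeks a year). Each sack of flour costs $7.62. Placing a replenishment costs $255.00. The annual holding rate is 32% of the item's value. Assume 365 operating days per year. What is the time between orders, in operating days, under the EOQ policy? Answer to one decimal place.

Annual demand D = 588 × 50 = 29,400.
Holding cost H = 0.32 × $7.62 = $2.4384 per unit per year.
EOQ = √(2DS/H) = √(2 × 29,400 × 255 / 2.4384) ≈ 2479.74.
Cycle time = Q*/D × 365 = 2479.74 / 29,400 × 365 ≈ 30.786 days.

T ≈ 30.8 days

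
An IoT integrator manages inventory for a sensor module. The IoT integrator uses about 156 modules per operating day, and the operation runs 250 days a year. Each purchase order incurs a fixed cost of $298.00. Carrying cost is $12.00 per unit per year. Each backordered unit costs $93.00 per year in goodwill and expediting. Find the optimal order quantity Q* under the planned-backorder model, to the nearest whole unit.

Q* ≈ 1,479 modules

Annual demand D = 156 × 250 = 39,000.
With planned backorders, Q* = √(2DS/H) · √((H+B)/B).
√(2DS/H) = √(2 × 39,000 × 298 / 12) = 1391.761.
√((H+B)/B) = √((12+93)/93) = 1.0626.
Q* ≈ 1478.829.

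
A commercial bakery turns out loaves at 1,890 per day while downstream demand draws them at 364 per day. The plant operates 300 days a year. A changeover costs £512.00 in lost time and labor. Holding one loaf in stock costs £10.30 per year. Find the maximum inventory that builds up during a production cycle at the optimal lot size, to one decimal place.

Annual demand D = 364 × 300 = 109,200.
Production build-up factor (1 − d/p) = 1 − 364/1,890 = 0.8074.
Q* = √(2DS / (H(1 − d/p))) = √(2 × 109,200 × 512 / (10.3 × 0.8074)).
= √(111,820,800 / 8.3163) ≈ 3666.877.
Maximum inventory = Q*(1 − d/p) = 3666.877 × 0.8074 ≈ 2960.664.

I_max ≈ 2,960.7 loaves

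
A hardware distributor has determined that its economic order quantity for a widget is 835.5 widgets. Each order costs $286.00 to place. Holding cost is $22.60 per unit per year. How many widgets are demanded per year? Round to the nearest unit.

D ≈ 27,581 widgets per year

The basic EOQ model gives Q* = √(2DS/H); rearrange for the unknown.
From Q* = √(2DS/H): D = Q*²H / (2S) = 835.5² × 22.6 / (2 × 286) = 27580.702.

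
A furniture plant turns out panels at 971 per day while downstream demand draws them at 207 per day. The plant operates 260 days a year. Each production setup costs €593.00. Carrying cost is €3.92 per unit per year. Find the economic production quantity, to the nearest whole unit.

Q* ≈ 4,549 panels

Annual demand D = 207 × 260 = 53,820.
Production build-up factor (1 − d/p) = 1 − 207/971 = 0.7868.
Q* = √(2DS / (H(1 − d/p))) = √(2 × 53,820 × 593 / (3.92 × 0.7868)).
= √(63,830,520 / 3.0843) ≈ 4549.190.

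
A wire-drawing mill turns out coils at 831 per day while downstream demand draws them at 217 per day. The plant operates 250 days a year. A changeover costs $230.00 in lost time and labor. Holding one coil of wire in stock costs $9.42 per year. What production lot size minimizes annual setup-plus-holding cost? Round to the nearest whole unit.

Annual demand D = 217 × 250 = 54,250.
Production build-up factor (1 − d/p) = 1 − 217/831 = 0.7389.
Q* = √(2DS / (H(1 − d/p))) = √(2 × 54,250 × 230 / (9.42 × 0.7389)).
= √(24,955,000 / 6.9601) ≈ 1893.519.

Q* ≈ 1,894 coils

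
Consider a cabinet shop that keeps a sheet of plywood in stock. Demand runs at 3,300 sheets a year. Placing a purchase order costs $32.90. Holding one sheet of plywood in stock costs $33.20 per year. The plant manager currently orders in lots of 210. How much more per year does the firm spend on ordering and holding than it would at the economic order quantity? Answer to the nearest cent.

EOQ = √(2DS/H) = √(2 × 3,300 × 32.9 / 33.2) ≈ 80.87.
Cost at Q* = (D/Q*)S + (Q*/2)H = √(2DSH) ≈ $2,684.97.
Cost at Q = 210: (3,300/210)×32.9 + (210/2)×33.2 = $517.00 + $3,486.00 = $4,003.00.
Excess = $4,003.00 − $2,684.97 = $1,318.03.

Extra cost ≈ $1,318.03 per year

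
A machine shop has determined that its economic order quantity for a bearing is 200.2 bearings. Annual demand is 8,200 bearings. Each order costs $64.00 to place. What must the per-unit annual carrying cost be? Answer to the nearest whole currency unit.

The basic EOQ model gives Q* = √(2DS/H); rearrange for the unknown.
From Q* = √(2DS/H): H = 2DS / Q*² = 2 × 8,200 × 64 / 200.2² = 26.1876.

H ≈ $26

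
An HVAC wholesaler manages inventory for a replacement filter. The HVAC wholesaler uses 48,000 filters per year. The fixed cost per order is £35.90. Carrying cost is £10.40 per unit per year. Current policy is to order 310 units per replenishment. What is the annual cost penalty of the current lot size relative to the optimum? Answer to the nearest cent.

Extra cost ≈ £1,183.84 per year

EOQ = √(2DS/H) = √(2 × 48,000 × 35.9 / 10.4) ≈ 575.66.
Cost at Q* = (D/Q*)S + (Q*/2)H = √(2DSH) ≈ £5,986.87.
Cost at Q = 310: (48,000/310)×35.9 + (310/2)×10.4 = £5,558.71 + £1,612.00 = £7,170.71.
Excess = £7,170.71 − £5,986.87 = £1,183.84.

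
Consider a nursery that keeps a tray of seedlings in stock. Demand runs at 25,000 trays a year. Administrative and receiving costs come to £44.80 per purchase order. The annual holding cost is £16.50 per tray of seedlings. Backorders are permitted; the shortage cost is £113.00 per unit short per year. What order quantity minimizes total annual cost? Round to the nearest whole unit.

With planned backorders, Q* = √(2DS/H) · √((H+B)/B).
√(2DS/H) = √(2 × 25,000 × 44.8 / 16.5) = 368.453.
√((H+B)/B) = √((16.5+113)/113) = 1.0705.
Q* ≈ 394.437.

Q* ≈ 394 trays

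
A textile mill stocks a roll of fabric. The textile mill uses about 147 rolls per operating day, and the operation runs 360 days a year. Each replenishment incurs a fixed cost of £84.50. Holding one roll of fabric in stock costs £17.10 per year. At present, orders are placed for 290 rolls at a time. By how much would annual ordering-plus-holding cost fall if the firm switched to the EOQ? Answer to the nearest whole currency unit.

Annual demand D = 147 × 360 = 52,920.
EOQ = √(2DS/H) = √(2 × 52,920 × 84.5 / 17.1) ≈ 723.19.
Cost at Q* = (D/Q*)S + (Q*/2)H = √(2DSH) ≈ £12,366.63.
Cost at Q = 290: (52,920/290)×84.5 + (290/2)×17.1 = £15,419.79 + £2,479.50 = £17,899.29.
Excess = £17,899.29 − £12,366.63 = £5,532.66.

Extra cost ≈ £5,533 per year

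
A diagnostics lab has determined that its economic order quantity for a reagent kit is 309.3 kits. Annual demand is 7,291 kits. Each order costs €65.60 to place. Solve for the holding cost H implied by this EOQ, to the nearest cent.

H ≈ €10.00

Invert the EOQ relation Q*² = 2DS/H.
From Q* = √(2DS/H): H = 2DS / Q*² = 2 × 7,291 × 65.6 / 309.3² = 9.9991.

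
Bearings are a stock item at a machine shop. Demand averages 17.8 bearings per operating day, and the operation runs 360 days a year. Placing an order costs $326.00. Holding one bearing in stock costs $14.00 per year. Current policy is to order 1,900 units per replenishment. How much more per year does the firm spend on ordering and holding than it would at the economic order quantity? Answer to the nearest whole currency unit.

Extra cost ≈ $6,751 per year

Annual demand D = 17.8 × 360 = 6,408.
EOQ = √(2DS/H) = √(2 × 6,408 × 326 / 14) ≈ 546.29.
Cost at Q* = (D/Q*)S + (Q*/2)H = √(2DSH) ≈ $7,648.02.
Cost at Q = 1,900: (6,408/1,900)×326 + (1,900/2)×14 = $1,099.48 + $13,300.00 = $14,399.48.
Excess = $14,399.48 − $7,648.02 = $6,751.46.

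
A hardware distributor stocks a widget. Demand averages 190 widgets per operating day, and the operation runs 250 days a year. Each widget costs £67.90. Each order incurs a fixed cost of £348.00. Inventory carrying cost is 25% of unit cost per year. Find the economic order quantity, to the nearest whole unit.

Annual demand D = 190 × 250 = 47,500.
Holding cost H = 0.25 × £67.90 = £16.9750 per unit per year.
EOQ = √(2DS / H) = √(2 × 47,500 × 348 / 16.975).
= √(33,060,000 / 16.975) = √1,947,569.9558 ≈ 1395.554.

Q* ≈ 1,396 widgets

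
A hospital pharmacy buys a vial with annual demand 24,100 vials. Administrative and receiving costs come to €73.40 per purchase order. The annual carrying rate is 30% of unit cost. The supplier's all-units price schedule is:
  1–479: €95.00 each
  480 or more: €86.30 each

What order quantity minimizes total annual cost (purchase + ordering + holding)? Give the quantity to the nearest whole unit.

Q* ≈ 480 vials

Holding cost per unit per year at price C is H = 0.30·C.
For each price level, check whether its EOQ is feasible; otherwise the best quantity at that price is the breakpoint.
EOQ at €95.00 = 352.3 (feasible in tier 1): TC = 24,100×€95.00 + (24,100/352.3)×73.4 + (352.3/2)×0.30×€95.00 = €2,299,541.39.
EOQ at €86.30 = 369.7 < 480, so use break Q=480: TC = 24,100×€86.30 + (24,100/480.0)×73.4 + (480.0/2)×0.30×€86.30 = €2,089,728.89.
Lowest total cost is €2,089,728.89 at Q = 480.0.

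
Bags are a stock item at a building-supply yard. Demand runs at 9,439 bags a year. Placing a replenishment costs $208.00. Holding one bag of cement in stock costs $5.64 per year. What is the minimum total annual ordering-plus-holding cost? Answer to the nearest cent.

EOQ = √(2DS/H) = √(2 × 9,439 × 208 / 5.64) ≈ 834.39.
At Q*, ordering cost (D/Q*)S equals holding cost (Q*/2)H, each = √(DSH/2).
Minimum total = √(2DSH) = √(2 × 9,439 × 208 × 5.64) ≈ 4705.971.

TC* ≈ $4,705.97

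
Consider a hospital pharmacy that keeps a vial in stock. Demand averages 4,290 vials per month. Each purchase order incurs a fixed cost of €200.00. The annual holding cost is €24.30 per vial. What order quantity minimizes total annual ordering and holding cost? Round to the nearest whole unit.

Annual demand D = 4,290 × 12 = 51,480.
EOQ = √(2DS / H) = √(2 × 51,480 × 200 / 24.3).
= √(20,592,000 / 24.3) = √847,407.4074 ≈ 920.547.

Q* ≈ 921 vials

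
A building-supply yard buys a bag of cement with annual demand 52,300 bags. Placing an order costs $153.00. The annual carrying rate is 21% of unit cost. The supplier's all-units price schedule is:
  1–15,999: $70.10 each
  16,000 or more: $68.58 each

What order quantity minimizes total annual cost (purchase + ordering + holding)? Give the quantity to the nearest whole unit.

Holding cost per unit per year at price C is H = 0.21·C.
For each price level, check whether its EOQ is feasible; otherwise the best quantity at that price is the breakpoint.
EOQ at $70.10 = 1042.7 (feasible in tier 1): TC = 52,300×$70.10 + (52,300/1042.7)×153 + (1042.7/2)×0.21×$70.10 = $3,681,579.00.
EOQ at $68.58 = 1054.2 < 16000, so use break Q=16000: TC = 52,300×$68.58 + (52,300/16000.0)×153 + (16000.0/2)×0.21×$68.58 = $3,702,448.52.
Lowest total cost is $3,681,579.00 at Q = 1042.7.

Q* ≈ 1,043 bags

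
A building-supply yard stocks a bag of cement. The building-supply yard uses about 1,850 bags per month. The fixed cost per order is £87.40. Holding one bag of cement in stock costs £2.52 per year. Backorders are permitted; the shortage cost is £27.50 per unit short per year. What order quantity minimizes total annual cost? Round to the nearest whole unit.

Annual demand D = 1,850 × 12 = 22,200.
With planned backorders, Q* = √(2DS/H) · √((H+B)/B).
√(2DS/H) = √(2 × 22,200 × 87.4 / 2.52) = 1240.929.
√((H+B)/B) = √((2.52+27.5)/27.5) = 1.0448.
Q* ≈ 1296.540.

Q* ≈ 1,297 bags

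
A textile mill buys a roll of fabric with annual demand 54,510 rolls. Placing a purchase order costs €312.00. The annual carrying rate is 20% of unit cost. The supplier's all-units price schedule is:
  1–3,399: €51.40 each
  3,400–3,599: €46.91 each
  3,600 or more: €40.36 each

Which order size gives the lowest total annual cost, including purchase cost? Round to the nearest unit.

Q* ≈ 3,600 rolls

Holding cost per unit per year at price C is H = 0.20·C.
Candidates are each tier's EOQ (if it falls in that tier) and each price-break quantity.
EOQ at €51.40 = 1819.0 (feasible in tier 1): TC = 54,510×€51.40 + (54,510/1819.0)×312 + (1819.0/2)×0.20×€51.40 = €2,820,513.37.
EOQ at €46.91 = 1904.1 < 3400, so use break Q=3400: TC = 54,510×€46.91 + (54,510/3400.0)×312 + (3400.0/2)×0.20×€46.91 = €2,578,015.59.
EOQ at €40.36 = 2052.8 < 3600, so use break Q=3600: TC = 54,510×€40.36 + (54,510/3600.0)×312 + (3600.0/2)×0.20×€40.36 = €2,219,277.40.
Lowest total cost is €2,219,277.40 at Q = 3600.0.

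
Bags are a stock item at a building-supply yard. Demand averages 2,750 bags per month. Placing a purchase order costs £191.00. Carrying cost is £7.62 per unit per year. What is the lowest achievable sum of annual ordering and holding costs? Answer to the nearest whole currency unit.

Annual demand D = 2,750 × 12 = 33,000.
Q* = √(2DS/H) = √(2 × 33,000 × 191 / 7.62) ≈ 1286.21.
At Q*, ordering cost (D/Q*)S equals holding cost (Q*/2)H, each = √(DSH/2).
Minimum total = √(2DSH) = √(2 × 33,000 × 191 × 7.62) ≈ 9800.904.

TC* ≈ £9,801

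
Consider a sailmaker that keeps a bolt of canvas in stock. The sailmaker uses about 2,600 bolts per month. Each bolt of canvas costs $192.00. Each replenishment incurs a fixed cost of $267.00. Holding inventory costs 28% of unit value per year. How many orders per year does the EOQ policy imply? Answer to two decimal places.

Annual demand D = 2,600 × 12 = 31,200.
Holding cost H = 0.28 × $192.00 = $53.7600 per unit per year.
Q* = √(2DS/H) = √(2 × 31,200 × 267 / 53.76) ≈ 556.70.
Orders per year = D / Q* = 31,200 / 556.70 ≈ 56.045.

N ≈ 56.04 orders per year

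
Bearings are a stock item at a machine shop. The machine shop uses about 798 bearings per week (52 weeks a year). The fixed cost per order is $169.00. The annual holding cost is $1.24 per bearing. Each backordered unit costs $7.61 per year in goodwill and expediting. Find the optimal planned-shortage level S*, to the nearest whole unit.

Annual demand D = 798 × 52 = 41,496.
With planned backorders, Q* = √(2DS/H) · √((H+B)/B).
√(2DS/H) = √(2 × 41,496 × 169 / 1.24) = 3363.184.
√((H+B)/B) = √((1.24+7.61)/7.61) = 1.0784.
Q* ≈ 3626.853.
S* = Q* · H/(H+B) = 3626.853 × 1.24/8.85 ≈ 508.169.

S* ≈ 508 bearings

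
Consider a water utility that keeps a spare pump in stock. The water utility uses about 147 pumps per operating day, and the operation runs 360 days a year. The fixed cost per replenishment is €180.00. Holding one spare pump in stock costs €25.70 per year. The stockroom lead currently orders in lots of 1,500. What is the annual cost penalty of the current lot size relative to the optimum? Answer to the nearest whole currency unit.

Annual demand D = 147 × 360 = 52,920.
EOQ = √(2DS/H) = √(2 × 52,920 × 180 / 25.7) ≈ 860.98.
Cost at Q* = (D/Q*)S + (Q*/2)H = √(2DSH) ≈ €22,127.26.
Cost at Q = 1,500: (52,920/1,500)×180 + (1,500/2)×25.7 = €6,350.40 + €19,275.00 = €25,625.40.
Excess = €25,625.40 − €22,127.26 = €3,498.14.

Extra cost ≈ €3,498 per year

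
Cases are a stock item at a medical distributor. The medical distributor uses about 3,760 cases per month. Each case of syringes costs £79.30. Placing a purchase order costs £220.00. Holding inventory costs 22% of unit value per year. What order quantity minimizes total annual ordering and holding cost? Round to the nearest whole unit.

Annual demand D = 3,760 × 12 = 45,120.
Holding cost H = 0.22 × £79.30 = £17.4460 per unit per year.
EOQ = √(2DS / H) = √(2 × 45,120 × 220 / 17.446).
= √(19,852,800 / 17.446) = √1,137,957.1248 ≈ 1066.751.

Q* ≈ 1,067 cases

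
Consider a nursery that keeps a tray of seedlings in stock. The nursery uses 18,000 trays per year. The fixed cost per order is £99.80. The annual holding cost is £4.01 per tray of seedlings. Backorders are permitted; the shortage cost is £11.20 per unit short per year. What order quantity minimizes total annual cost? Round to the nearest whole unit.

With planned backorders, Q* = √(2DS/H) · √((H+B)/B).
√(2DS/H) = √(2 × 18,000 × 99.8 / 4.01) = 946.552.
√((H+B)/B) = √((4.01+11.2)/11.2) = 1.1653.
Q* ≈ 1103.062.

Q* ≈ 1,103 trays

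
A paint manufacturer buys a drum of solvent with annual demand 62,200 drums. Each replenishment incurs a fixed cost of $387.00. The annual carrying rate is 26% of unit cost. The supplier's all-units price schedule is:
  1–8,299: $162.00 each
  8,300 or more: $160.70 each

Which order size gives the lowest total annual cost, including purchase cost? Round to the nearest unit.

Q* ≈ 1,069 drums

Holding cost per unit per year at price C is H = 0.26·C.
Evaluate total cost at each tier's feasible EOQ or, if the EOQ is below the tier, at the tier's minimum quantity.
EOQ at $162.00 = 1069.1 (feasible in tier 1): TC = 62,200×$162.00 + (62,200/1069.1)×387 + (1069.1/2)×0.26×$162.00 = $10,121,430.82.
EOQ at $160.70 = 1073.4 < 8300, so use break Q=8300: TC = 62,200×$160.70 + (62,200/8300.0)×387 + (8300.0/2)×0.26×$160.70 = $10,171,835.47.
Lowest total cost is $10,121,430.82 at Q = 1069.1.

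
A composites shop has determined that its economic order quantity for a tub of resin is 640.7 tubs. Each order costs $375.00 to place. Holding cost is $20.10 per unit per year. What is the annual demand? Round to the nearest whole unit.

D ≈ 11,001 tubs per year

The basic EOQ model gives Q* = √(2DS/H); rearrange for the unknown.
From Q* = √(2DS/H): D = Q*²H / (2S) = 640.7² × 20.1 / (2 × 375) = 11001.306.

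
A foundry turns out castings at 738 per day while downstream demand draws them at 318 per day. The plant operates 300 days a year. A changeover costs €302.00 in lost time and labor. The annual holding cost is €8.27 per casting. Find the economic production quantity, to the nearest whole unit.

Q* ≈ 3,499 castings

Annual demand D = 318 × 300 = 95,400.
Production build-up factor (1 − d/p) = 1 − 318/738 = 0.5691.
Q* = √(2DS / (H(1 − d/p))) = √(2 × 95,400 × 302 / (8.27 × 0.5691)).
= √(57,621,600 / 4.7065) ≈ 3498.996.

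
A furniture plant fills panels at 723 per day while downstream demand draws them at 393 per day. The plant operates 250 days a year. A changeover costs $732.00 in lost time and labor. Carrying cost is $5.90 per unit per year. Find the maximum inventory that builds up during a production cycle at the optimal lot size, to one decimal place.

I_max ≈ 3,335.8 panels

Annual demand D = 393 × 250 = 98,250.
Production build-up factor (1 − d/p) = 1 − 393/723 = 0.4564.
Q* = √(2DS / (H(1 − d/p))) = √(2 × 98,250 × 732 / (5.9 × 0.4564)).
= √(143,838,000 / 2.6929) ≈ 7308.411.
Maximum inventory = Q*(1 − d/p) = 7308.411 × 0.4564 ≈ 3335.789.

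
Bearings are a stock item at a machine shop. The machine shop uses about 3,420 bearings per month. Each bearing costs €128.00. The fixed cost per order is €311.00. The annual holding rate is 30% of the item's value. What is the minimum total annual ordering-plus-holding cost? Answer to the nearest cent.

TC* ≈ €31,308.66

Annual demand D = 3,420 × 12 = 41,040.
Holding cost H = 0.30 × €128.00 = €38.4000 per unit per year.
EOQ = √(2DS/H) = √(2 × 41,040 × 311 / 38.4) ≈ 815.33.
At Q*, ordering cost (D/Q*)S equals holding cost (Q*/2)H, each = √(DSH/2).
Minimum total = √(2DSH) = √(2 × 41,040 × 311 × 38.4) ≈ 31308.660.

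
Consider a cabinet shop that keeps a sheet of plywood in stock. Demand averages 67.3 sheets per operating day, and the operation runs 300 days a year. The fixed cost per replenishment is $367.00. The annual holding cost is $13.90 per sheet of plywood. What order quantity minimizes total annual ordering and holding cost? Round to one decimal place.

Annual demand D = 67.3 × 300 = 20,190.
EOQ = √(2DS / H) = √(2 × 20,190 × 367 / 13.9).
= √(14,819,460 / 13.9) = √1,066,148.2014 ≈ 1032.545.

Q* ≈ 1,032.5 sheets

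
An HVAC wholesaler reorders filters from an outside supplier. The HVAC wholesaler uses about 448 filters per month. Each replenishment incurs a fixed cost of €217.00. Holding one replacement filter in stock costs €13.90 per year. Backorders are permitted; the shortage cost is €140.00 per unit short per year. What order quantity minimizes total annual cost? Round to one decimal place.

Annual demand D = 448 × 12 = 5,376.
With planned backorders, Q* = √(2DS/H) · √((H+B)/B).
√(2DS/H) = √(2 × 5,376 × 217 / 13.9) = 409.701.
√((H+B)/B) = √((13.9+140)/140) = 1.0485.
Q* ≈ 429.559.

Q* ≈ 429.6 filters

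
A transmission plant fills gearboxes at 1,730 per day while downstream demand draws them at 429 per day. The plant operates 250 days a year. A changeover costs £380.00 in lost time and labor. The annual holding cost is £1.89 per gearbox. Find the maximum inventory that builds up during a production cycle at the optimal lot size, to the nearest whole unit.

Annual demand D = 429 × 250 = 107,250.
Production build-up factor (1 − d/p) = 1 − 429/1,730 = 0.7520.
Q* = √(2DS / (H(1 − d/p))) = √(2 × 107,250 × 380 / (1.89 × 0.7520)).
= √(81,510,000 / 1.4213) ≈ 7572.843.
Maximum inventory = Q*(1 − d/p) = 7572.843 × 0.7520 ≈ 5694.953.

I_max ≈ 5,695 gearboxes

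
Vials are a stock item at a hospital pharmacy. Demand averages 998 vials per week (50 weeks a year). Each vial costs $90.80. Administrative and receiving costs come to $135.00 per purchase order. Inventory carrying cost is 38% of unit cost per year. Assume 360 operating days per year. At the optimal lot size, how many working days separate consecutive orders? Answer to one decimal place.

Annual demand D = 998 × 50 = 49,900.
Holding cost H = 0.38 × $90.80 = $34.5040 per unit per year.
The optimal lot size = √(2DS/H) = √(2 × 49,900 × 135 / 34.504) ≈ 624.88.
Cycle time = Q*/D × 360 = 624.88 / 49,900 × 360 ≈ 4.508 days.

T ≈ 4.5 days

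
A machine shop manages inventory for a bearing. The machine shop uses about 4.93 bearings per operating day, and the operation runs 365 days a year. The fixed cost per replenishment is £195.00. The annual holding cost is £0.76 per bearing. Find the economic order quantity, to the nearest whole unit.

Q* ≈ 961 bearings

Annual demand D = 4.93 × 365 = 1,799.45.
EOQ = √(2DS / H) = √(2 × 1,799.45 × 195 / 0.76).
= √(701,785.5 / 0.76) = √923,401.9737 ≈ 960.938.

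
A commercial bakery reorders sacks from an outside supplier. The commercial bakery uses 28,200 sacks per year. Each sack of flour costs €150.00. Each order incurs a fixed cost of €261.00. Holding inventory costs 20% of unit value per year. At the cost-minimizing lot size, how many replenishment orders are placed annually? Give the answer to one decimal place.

Holding cost H = 0.20 × €150.00 = €30.0000 per unit per year.
Q* = √(2DS/H) = √(2 × 28,200 × 261 / 30) ≈ 700.49.
Orders per year = D / Q* = 28,200 / 700.49 ≈ 40.258.

N ≈ 40.3 orders per year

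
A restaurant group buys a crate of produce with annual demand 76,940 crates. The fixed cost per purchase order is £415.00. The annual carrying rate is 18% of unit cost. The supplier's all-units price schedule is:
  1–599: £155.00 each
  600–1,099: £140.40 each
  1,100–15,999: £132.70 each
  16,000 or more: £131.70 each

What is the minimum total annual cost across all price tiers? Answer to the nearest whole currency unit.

Holding cost per unit per year at price C is H = 0.18·C.
Evaluate total cost at each tier's feasible EOQ or, if the EOQ is below the tier, at the tier's minimum quantity.
Tier 1 (£155.00): EOQ = 1512.9 exceeds tier's upper bound 599, so this tier is dominated.
Tier 2 (£140.40): EOQ = 1589.6 exceeds tier's upper bound 1099, so this tier is dominated.
EOQ at £132.70 = 1635.1 (feasible in tier 3): TC = 76,940×£132.70 + (76,940/1635.1)×415 + (1635.1/2)×0.18×£132.70 = £10,248,993.92.
EOQ at £131.70 = 1641.3 < 16000, so use break Q=16000: TC = 76,940×£131.70 + (76,940/16000.0)×415 + (16000.0/2)×0.18×£131.70 = £10,324,641.63.
Lowest total cost among the candidates is at Q = 1635.1.

TC* ≈ £10,248,994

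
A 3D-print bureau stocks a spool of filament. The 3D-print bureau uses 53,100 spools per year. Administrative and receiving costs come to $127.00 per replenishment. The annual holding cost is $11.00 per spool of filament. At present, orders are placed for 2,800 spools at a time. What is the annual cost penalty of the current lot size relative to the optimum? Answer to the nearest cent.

Extra cost ≈ $5,628.09 per year

EOQ = √(2DS/H) = √(2 × 53,100 × 127 / 11) ≈ 1107.31.
Cost at Q* = (D/Q*)S + (Q*/2)H = √(2DSH) ≈ $12,180.37.
Cost at Q = 2,800: (53,100/2,800)×127 + (2,800/2)×11 = $2,408.46 + $15,400.00 = $17,808.46.
Excess = $17,808.46 − $12,180.37 = $5,628.09.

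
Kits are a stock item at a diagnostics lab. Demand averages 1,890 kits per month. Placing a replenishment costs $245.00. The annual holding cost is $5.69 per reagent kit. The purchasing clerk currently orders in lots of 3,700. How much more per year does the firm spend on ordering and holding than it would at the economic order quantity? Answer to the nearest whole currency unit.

Annual demand D = 1,890 × 12 = 22,680.
EOQ = √(2DS/H) = √(2 × 22,680 × 245 / 5.69) ≈ 1397.54.
Cost at Q* = (D/Q*)S + (Q*/2)H = √(2DSH) ≈ $7,951.99.
Cost at Q = 3,700: (22,680/3,700)×245 + (3,700/2)×5.69 = $1,501.78 + $10,526.50 = $12,028.28.
Excess = $12,028.28 − $7,951.99 = $4,076.30.

Extra cost ≈ $4,076 per year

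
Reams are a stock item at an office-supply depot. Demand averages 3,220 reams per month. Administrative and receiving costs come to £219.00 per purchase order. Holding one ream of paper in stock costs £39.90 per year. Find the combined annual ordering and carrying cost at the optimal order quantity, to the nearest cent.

TC* ≈ £25,986.16

Annual demand D = 3,220 × 12 = 38,640.
The optimal lot size = √(2DS/H) = √(2 × 38,640 × 219 / 39.9) ≈ 651.28.
At Q*, ordering cost (D/Q*)S equals holding cost (Q*/2)H, each = √(DSH/2).
Minimum total = √(2DSH) = √(2 × 38,640 × 219 × 39.9) ≈ 25986.157.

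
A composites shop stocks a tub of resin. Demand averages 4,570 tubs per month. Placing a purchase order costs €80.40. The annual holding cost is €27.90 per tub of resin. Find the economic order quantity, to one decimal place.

Q* ≈ 562.2 tubs

Annual demand D = 4,570 × 12 = 54,840.
EOQ = √(2DS / H) = √(2 × 54,840 × 80.4 / 27.9).
= √(8,818,272 / 27.9) = √316,067.0968 ≈ 562.198.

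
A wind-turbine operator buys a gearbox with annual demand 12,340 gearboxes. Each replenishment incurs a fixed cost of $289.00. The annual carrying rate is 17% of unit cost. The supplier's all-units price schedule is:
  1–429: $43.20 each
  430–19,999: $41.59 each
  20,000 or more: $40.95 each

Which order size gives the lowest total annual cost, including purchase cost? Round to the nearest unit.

Q* ≈ 1,004 gearboxes

Holding cost per unit per year at price C is H = 0.17·C.
Candidates are each tier's EOQ (if it falls in that tier) and each price-break quantity.
Tier 1 ($43.20): EOQ = 985.5 exceeds tier's upper bound 429, so this tier is dominated.
EOQ at $41.59 = 1004.4 (feasible in tier 2): TC = 12,340×$41.59 + (12,340/1004.4)×289 + (1004.4/2)×0.17×$41.59 = $520,321.94.
EOQ at $40.95 = 1012.2 < 20000, so use break Q=20000: TC = 12,340×$40.95 + (12,340/20000.0)×289 + (20000.0/2)×0.17×$40.95 = $575,116.31.
Lowest total cost is $520,321.94 at Q = 1004.4.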